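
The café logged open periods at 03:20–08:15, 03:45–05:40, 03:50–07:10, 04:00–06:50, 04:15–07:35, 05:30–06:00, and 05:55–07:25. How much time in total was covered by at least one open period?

Merged: 03:20–08:15.
Length: 4 h 55 min.

4 h 55 min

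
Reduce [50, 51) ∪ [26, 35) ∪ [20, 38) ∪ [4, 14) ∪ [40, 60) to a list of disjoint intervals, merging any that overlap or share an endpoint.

[4, 14) ∪ [20, 38) ∪ [40, 60)

Sort by start: [4, 14), [20, 38), [26, 35), [40, 60), [50, 51).
[20, 38) is disjoint → start new block.
[26, 35) overlaps/touches [20, 38) → extend to [20, 38).
[40, 60) is disjoint → start new block.
[50, 51) overlaps/touches [40, 60) → extend to [40, 60).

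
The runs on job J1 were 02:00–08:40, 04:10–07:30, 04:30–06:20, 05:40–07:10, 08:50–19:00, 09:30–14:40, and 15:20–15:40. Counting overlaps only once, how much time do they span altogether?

Merged: 02:00–08:40, 08:50–19:00.
Lengths: 6 h 40 min + 10 h 10 min = 16 h 50 min.

16 h 50 min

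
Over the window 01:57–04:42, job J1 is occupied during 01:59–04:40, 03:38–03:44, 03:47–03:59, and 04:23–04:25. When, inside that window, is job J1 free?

After merging, the occupied span is 01:59-04:40.
Gaps within 01:57-04:42: 01:57-01:59, 04:40-04:42.

01:57-01:59, 04:40-04:42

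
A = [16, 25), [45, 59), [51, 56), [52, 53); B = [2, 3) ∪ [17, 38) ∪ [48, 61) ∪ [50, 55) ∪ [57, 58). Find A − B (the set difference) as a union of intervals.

Merge the first list: [16, 25), [45, 59).
Merge the second list: [2, 3), [17, 38), [48, 61).
[16, 25) minus B → [16, 17).
[45, 59) minus B → [45, 48).

[16, 17) ∪ [45, 48)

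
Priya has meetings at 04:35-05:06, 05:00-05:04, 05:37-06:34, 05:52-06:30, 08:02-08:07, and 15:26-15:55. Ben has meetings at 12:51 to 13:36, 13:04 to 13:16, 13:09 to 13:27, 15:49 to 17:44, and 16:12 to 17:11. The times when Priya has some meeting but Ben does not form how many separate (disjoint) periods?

4

Merge the first list: 04:35–05:06, 05:37–06:34, 08:02–08:07, 15:26–15:55.
Merge the second list: 12:51–13:36, 15:49–17:44.
A \ B = 04:35–05:06, 05:37–06:34, 08:02–08:07, 15:26–15:49.
That is 4 disjoint pieces.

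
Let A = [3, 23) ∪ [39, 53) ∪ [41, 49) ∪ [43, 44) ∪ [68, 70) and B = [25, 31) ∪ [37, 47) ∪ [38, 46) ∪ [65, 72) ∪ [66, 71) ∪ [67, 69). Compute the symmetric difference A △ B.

Merge the first list: [3, 23), [39, 53), [68, 70).
Merge the second list: [25, 31), [37, 47), [65, 72).
A but not B: [3, 23), [47, 53).
B but not A: [25, 31), [37, 39), [65, 68), [70, 72).
Combining gives A △ B.

[3, 23) ∪ [25, 31) ∪ [37, 39) ∪ [47, 53) ∪ [65, 68) ∪ [70, 72)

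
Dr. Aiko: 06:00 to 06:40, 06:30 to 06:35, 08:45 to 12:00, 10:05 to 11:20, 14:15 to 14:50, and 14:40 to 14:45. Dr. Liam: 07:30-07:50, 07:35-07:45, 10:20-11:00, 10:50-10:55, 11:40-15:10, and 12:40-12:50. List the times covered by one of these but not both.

06:00–06:40, 07:30–07:50, 08:45–10:20, 11:00–11:40, 12:00–14:15, 14:50–15:10

Merge the first list: 06:00–06:40, 08:45–12:00, 14:15–14:50.
Merge the second list: 07:30–07:50, 10:20–11:00, 11:40–15:10.
Only in the first: 06:00–06:40, 08:45–10:20, 11:00–11:40.
Only in the second: 07:30–07:50, 12:00–14:15, 14:50–15:10.
Together these are the periods covered by exactly one.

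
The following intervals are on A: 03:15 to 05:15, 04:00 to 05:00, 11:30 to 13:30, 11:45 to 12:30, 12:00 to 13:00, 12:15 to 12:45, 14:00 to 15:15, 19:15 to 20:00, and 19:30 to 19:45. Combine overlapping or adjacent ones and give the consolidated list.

03:15-05:15, 11:30-13:30, 14:00-15:15, 19:15-20:00

04:00-05:00 overlaps/touches 03:15-05:15 → extend to 03:15-05:15.
11:30-13:30 is disjoint → start new block.
11:45-12:30 overlaps/touches 11:30-13:30 → extend to 11:30-13:30.
12:00-13:00 overlaps/touches 11:30-13:30 → extend to 11:30-13:30.
12:15-12:45 overlaps/touches 11:30-13:30 → extend to 11:30-13:30.
14:00-15:15 is disjoint → start new block.
19:15-20:00 is disjoint → start new block.
19:30-19:45 overlaps/touches 19:15-20:00 → extend to 19:15-20:00.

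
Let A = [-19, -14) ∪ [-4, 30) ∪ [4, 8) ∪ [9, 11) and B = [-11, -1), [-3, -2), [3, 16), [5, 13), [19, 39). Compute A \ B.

A, merged: [-19, -14), [-4, 30).
B, merged: [-11, -1), [3, 16), [19, 39).
[-19, -14): nothing removed.
[-4, 30) \ B = [-1, 3), [16, 19).

[-19, -14) ∪ [-1, 3) ∪ [16, 19)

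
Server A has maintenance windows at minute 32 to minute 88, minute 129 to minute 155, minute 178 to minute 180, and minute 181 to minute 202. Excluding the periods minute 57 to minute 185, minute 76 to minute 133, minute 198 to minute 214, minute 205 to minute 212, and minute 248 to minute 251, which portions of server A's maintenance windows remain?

B, merged: minute 57 to minute 185, minute 198 to minute 214, minute 248 to minute 251.
minute 32 to minute 88 minus B → minute 32 to minute 57.
minute 129 to minute 155: fully covered by B → removed.
minute 178 to minute 180: fully covered by B → removed.
minute 181 to minute 202 minus B → minute 185 to minute 198.

minute 32 to minute 57, minute 185 to minute 198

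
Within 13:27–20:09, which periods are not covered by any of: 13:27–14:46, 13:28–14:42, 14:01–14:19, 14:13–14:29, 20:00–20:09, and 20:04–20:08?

After merging, the occupied span is 13:27–14:46, 20:00–20:09.
Gaps within 13:27–20:09: 14:46–20:00.

14:46–20:00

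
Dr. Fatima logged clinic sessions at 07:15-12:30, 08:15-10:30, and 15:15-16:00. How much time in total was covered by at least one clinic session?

Merged: 07:15–12:30, 15:15–16:00.
Lengths: 5 h 15 min + 45 min = 6 h.

6 h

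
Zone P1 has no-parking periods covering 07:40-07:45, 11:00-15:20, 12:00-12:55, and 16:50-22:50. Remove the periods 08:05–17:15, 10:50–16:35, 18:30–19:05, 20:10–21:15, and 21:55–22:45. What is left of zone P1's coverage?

07:40-07:45, 17:15-18:30, 19:05-20:10, 21:15-21:55, 22:45-22:50

Merge the first list: 07:40-07:45, 11:00-15:20, 16:50-22:50.
Merge the second list: 08:05-17:15, 18:30-19:05, 20:10-21:15, 21:55-22:45.
07:40-07:45: no B overlap → unchanged.
11:00-15:20: fully covered by B → removed.
16:50-22:50 minus B → 17:15-18:30, 19:05-20:10, 21:15-21:55, 22:45-22:50.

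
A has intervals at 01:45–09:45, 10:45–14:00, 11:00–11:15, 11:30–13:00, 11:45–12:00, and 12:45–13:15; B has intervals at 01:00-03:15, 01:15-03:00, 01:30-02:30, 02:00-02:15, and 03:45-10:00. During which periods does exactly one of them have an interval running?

A, merged: 01:45–09:45, 10:45–14:00.
B, merged: 01:00–03:15, 03:45–10:00.
A but not B: 03:15–03:45, 10:45–14:00.
B but not A: 01:00–01:45, 09:45–10:00.
Combining gives A △ B.

01:00–01:45, 03:15–03:45, 09:45–10:00, 10:45–14:00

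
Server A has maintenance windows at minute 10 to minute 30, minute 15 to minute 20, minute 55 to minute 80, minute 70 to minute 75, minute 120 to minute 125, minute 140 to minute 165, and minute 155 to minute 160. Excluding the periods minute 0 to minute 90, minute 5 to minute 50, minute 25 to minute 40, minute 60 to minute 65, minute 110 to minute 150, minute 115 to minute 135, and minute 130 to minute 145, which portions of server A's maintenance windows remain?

minute 150 to minute 165

First set merges to minute 10 to minute 30, minute 55 to minute 80, minute 120 to minute 125, minute 140 to minute 165.
Second set merges to minute 0 to minute 90, minute 110 to minute 150.
minute 10 to minute 30 lies entirely inside B → drops out.
minute 55 to minute 80 lies entirely inside B → drops out.
minute 120 to minute 125 lies entirely inside B → drops out.
minute 140 to minute 165 with B removed leaves minute 150 to minute 165.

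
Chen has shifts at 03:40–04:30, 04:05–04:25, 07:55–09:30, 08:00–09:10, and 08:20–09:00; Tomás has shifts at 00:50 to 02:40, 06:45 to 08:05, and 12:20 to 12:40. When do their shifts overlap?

A, merged: 03:40–04:30, 07:55–09:30.
03:40–04:30 meets no B interval.
07:55–09:30 ∩ B → 07:55–08:05.

07:55–08:05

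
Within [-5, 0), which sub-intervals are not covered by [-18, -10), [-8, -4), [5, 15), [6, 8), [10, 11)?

The merged coverage is [-18, -10), [-8, -4), [5, 15).
Uncovered inside [-5, 0): [-4, 0).

[-4, 0)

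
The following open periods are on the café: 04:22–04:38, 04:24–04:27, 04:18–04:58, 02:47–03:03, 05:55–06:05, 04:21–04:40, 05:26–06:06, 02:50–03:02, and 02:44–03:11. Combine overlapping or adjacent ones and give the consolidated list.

02:44–03:11, 04:18–04:58, 05:26–06:06

Sort by start: 02:44–03:11, 02:47–03:03, 02:50–03:02, 04:18–04:58, 04:21–04:40, 04:22–04:38, 04:24–04:27, 05:26–06:06, 05:55–06:05.
02:47–03:03 overlaps/touches 02:44–03:11 → extend to 02:44–03:11.
02:50–03:02 overlaps/touches 02:44–03:11 → extend to 02:44–03:11.
04:18–04:58 is disjoint → start new block.
04:21–04:40 overlaps/touches 04:18–04:58 → extend to 04:18–04:58.
04:22–04:38 overlaps/touches 04:18–04:58 → extend to 04:18–04:58.
04:24–04:27 overlaps/touches 04:18–04:58 → extend to 04:18–04:58.
05:26–06:06 is disjoint → start new block.
05:55–06:05 overlaps/touches 05:26–06:06 → extend to 05:26–06:06.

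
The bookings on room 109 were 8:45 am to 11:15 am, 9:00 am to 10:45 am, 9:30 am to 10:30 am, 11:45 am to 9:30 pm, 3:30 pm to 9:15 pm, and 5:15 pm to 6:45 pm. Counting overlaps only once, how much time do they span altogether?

12 h 15 min

Merged: 8:45 am-11:15 am, 11:45 am-9:30 pm.
Lengths: 2 h 30 min + 9 h 45 min = 12 h 15 min.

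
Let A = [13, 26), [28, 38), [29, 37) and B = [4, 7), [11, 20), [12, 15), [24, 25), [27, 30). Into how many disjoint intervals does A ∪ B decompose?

3

Merge the first list: [13, 26), [28, 38).
Merge the second list: [4, 7), [11, 20), [24, 25), [27, 30).
A ∪ B = [4, 7), [11, 26), [27, 38).
That is 3 disjoint pieces.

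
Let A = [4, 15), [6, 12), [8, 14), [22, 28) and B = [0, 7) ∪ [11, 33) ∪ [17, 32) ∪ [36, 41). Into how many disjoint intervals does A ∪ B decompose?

2

First set merges to [4, 15), [22, 28).
Second set merges to [0, 7), [11, 33), [36, 41).
A ∪ B = [0, 33), [36, 41).
That is 2 disjoint pieces.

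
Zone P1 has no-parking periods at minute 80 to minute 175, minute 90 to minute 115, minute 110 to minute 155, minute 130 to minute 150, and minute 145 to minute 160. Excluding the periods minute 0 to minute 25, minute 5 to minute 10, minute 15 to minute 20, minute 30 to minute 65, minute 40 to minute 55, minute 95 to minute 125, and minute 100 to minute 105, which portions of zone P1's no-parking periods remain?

minute 80 to minute 95, minute 125 to minute 175

Merge the first list: minute 80 to minute 175.
Merge the second list: minute 0 to minute 25, minute 30 to minute 65, minute 95 to minute 125.
minute 80 to minute 175 \ B = minute 80 to minute 95, minute 125 to minute 175.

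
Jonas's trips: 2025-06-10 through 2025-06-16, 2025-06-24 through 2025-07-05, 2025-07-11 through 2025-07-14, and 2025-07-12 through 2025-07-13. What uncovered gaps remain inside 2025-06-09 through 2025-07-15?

The merged coverage is 2025-06-10 through 2025-06-16, 2025-06-24 through 2025-07-05, 2025-07-11 through 2025-07-14.
Gaps within 2025-06-09 through 2025-07-15: 2025-06-09 through 2025-06-09, 2025-06-17 through 2025-06-23, 2025-07-06 through 2025-07-10, 2025-07-15 through 2025-07-15.

2025-06-09 through 2025-06-09, 2025-06-17 through 2025-06-23, 2025-07-06 through 2025-07-10, 2025-07-15 through 2025-07-15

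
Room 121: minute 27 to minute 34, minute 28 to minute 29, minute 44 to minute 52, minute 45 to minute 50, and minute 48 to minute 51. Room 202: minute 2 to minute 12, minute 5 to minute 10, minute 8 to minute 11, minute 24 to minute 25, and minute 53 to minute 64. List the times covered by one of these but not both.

minute 2 to minute 12, minute 24 to minute 25, minute 27 to minute 34, minute 44 to minute 52, minute 53 to minute 64

A, merged: minute 27 to minute 34, minute 44 to minute 52.
B, merged: minute 2 to minute 12, minute 24 to minute 25, minute 53 to minute 64.
A \ B = minute 27 to minute 34, minute 44 to minute 52.
B \ A = minute 2 to minute 12, minute 24 to minute 25, minute 53 to minute 64.
Union of the two gives the symmetric difference.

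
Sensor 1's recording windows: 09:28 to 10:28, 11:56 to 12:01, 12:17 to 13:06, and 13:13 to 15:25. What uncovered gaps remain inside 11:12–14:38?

11:12–11:56, 12:01–12:17, 13:06–13:13

Covered (merged): 09:28–10:28, 11:56–12:01, 12:17–13:06, 13:13–15:25.
Uncovered inside 11:12–14:38: 11:12–11:56, 12:01–12:17, 13:06–13:13.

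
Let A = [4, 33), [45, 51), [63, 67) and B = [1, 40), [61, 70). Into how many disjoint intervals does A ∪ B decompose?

3

A ∪ B = [1, 40), [45, 51), [61, 70).
That is 3 disjoint pieces.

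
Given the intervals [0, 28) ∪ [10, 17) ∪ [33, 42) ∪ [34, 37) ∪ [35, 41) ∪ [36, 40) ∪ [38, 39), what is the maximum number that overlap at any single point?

4

Walk the sorted start/end points keeping a running depth.
The depth first hits 4 at 36.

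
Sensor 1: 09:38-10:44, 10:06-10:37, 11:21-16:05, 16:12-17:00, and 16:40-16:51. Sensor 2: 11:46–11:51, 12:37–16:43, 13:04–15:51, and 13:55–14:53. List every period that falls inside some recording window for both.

A, merged: 09:38–10:44, 11:21–16:05, 16:12–17:00.
B, merged: 11:46–11:51, 12:37–16:43.
09:38–10:44 meets no B interval.
11:21–16:05 ∩ B → 11:46–11:51, 12:37–16:05.
16:12–17:00 ∩ B → 16:12–16:43.

11:46–11:51, 12:37–16:05, 16:12–16:43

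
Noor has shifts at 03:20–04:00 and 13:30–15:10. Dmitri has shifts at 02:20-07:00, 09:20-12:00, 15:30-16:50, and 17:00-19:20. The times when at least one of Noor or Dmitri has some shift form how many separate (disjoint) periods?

5

A ∪ B = 02:20–07:00, 09:20–12:00, 13:30–15:10, 15:30–16:50, 17:00–19:20.
That is 5 disjoint pieces.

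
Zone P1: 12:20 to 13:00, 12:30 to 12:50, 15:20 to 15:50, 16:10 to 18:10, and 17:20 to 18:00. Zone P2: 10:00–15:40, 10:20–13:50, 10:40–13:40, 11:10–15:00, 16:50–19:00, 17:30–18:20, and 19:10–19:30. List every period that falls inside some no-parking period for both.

12:20–13:00, 15:20–15:40, 16:50–18:10

A, merged: 12:20–13:00, 15:20–15:50, 16:10–18:10.
B, merged: 10:00–15:40, 16:50–19:00, 19:10–19:30.
12:20–13:00 meets the second set on 12:20–13:00.
15:20–15:50 meets the second set on 15:20–15:40.
16:10–18:10 meets the second set on 16:50–18:10.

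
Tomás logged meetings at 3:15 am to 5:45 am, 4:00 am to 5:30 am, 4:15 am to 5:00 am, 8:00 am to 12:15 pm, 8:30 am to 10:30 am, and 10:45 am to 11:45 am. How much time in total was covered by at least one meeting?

6 h 45 min

Merged: 3:15 am-5:45 am, 8:00 am-12:15 pm.
Lengths: 2 h 30 min + 4 h 15 min = 6 h 45 min.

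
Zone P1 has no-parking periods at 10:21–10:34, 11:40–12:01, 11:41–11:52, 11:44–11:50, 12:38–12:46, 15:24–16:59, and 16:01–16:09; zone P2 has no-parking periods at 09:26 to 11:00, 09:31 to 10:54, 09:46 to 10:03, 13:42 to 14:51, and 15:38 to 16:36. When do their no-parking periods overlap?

10:21-10:34, 15:38-16:36

Merge the first list: 10:21-10:34, 11:40-12:01, 12:38-12:46, 15:24-16:59.
Merge the second list: 09:26-11:00, 13:42-14:51, 15:38-16:36.
10:21-10:34 ∩ B → 10:21-10:34.
11:40-12:01 meets no B interval.
12:38-12:46 meets no B interval.
15:24-16:59 ∩ B → 15:38-16:36.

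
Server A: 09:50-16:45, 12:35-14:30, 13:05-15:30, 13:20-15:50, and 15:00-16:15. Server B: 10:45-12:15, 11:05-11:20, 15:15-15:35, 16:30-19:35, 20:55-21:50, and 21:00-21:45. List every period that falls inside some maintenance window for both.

10:45-12:15, 15:15-15:35, 16:30-16:45

A, merged: 09:50-16:45.
B, merged: 10:45-12:15, 15:15-15:35, 16:30-19:35, 20:55-21:50.
09:50-16:45 ∩ B → 10:45-12:15, 15:15-15:35, 16:30-16:45.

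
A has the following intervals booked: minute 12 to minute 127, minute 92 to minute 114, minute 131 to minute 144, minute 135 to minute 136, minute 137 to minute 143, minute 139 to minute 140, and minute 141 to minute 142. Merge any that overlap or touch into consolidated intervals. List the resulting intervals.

minute 12 to minute 127, minute 131 to minute 144

minute 92 to minute 114 overlaps/touches minute 12 to minute 127 → extend to minute 12 to minute 127.
minute 131 to minute 144 is disjoint → start new block.
minute 135 to minute 136 overlaps/touches minute 131 to minute 144 → extend to minute 131 to minute 144.
minute 137 to minute 143 overlaps/touches minute 131 to minute 144 → extend to minute 131 to minute 144.
minute 139 to minute 140 overlaps/touches minute 131 to minute 144 → extend to minute 131 to minute 144.
minute 141 to minute 142 overlaps/touches minute 131 to minute 144 → extend to minute 131 to minute 144.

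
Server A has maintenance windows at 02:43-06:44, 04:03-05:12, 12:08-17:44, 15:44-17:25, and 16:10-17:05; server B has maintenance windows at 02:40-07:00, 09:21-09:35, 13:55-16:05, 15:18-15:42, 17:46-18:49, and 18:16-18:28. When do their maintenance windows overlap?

02:43-06:44, 13:55-16:05

A, merged: 02:43-06:44, 12:08-17:44.
B, merged: 02:40-07:00, 09:21-09:35, 13:55-16:05, 17:46-18:49.
02:43-06:44 meets the second set on 02:43-06:44.
12:08-17:44 meets the second set on 13:55-16:05.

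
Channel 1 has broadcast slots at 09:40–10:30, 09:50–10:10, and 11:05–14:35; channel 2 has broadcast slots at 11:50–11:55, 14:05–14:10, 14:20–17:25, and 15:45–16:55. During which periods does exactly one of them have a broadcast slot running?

A, merged: 09:40–10:30, 11:05–14:35.
B, merged: 11:50–11:55, 14:05–14:10, 14:20–17:25.
A but not B: 09:40–10:30, 11:05–11:50, 11:55–14:05, 14:10–14:20.
B but not A: 14:35–17:25.
Combining gives A △ B.

09:40–10:30, 11:05–11:50, 11:55–14:05, 14:10–14:20, 14:35–17:25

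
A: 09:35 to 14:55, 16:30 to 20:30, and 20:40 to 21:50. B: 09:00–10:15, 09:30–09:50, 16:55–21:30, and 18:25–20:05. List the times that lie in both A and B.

09:35–10:15, 16:55–20:30, 20:40–21:30

B, merged: 09:00–10:15, 16:55–21:30.
09:35–14:55 overlaps B on 09:35–10:15.
16:30–20:30 overlaps B on 16:55–20:30.
20:40–21:50 overlaps B on 20:40–21:30.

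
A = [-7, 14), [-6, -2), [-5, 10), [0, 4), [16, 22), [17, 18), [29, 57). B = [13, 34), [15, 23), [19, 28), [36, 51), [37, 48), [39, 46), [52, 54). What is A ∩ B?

[13, 14) ∪ [16, 22) ∪ [29, 34) ∪ [36, 51) ∪ [52, 54)

First set merges to [-7, 14), [16, 22), [29, 57).
Second set merges to [13, 34), [36, 51), [52, 54).
[-7, 14) overlaps B on [13, 14).
[16, 22) overlaps B on [16, 22).
[29, 57) overlaps B on [29, 34), [36, 51), [52, 54).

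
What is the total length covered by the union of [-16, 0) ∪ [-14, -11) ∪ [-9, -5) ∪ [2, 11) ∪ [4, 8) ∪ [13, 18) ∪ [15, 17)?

Merged: [-16, 0), [2, 11), [13, 18).
Lengths: 16 + 9 + 5 = 30.

30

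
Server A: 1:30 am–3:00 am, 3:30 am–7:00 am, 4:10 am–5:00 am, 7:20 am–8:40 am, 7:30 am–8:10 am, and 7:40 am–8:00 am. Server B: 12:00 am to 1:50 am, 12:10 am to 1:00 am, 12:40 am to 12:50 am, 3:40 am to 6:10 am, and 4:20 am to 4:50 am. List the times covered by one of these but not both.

Merge the first list: 1:30 am–3:00 am, 3:30 am–7:00 am, 7:20 am–8:40 am.
Merge the second list: 12:00 am–1:50 am, 3:40 am–6:10 am.
Only in the first: 1:50 am–3:00 am, 3:30 am–3:40 am, 6:10 am–7:00 am, 7:20 am–8:40 am.
Only in the second: 12:00 am–1:30 am.
Together these are the periods covered by exactly one.

12:00 am–1:30 am, 1:50 am–3:00 am, 3:30 am–3:40 am, 6:10 am–7:00 am, 7:20 am–8:40 am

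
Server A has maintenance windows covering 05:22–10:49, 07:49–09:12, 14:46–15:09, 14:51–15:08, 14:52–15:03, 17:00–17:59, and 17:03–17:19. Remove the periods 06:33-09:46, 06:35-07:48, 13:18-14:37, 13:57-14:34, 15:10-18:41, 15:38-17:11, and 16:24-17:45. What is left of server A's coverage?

05:22-06:33, 09:46-10:49, 14:46-15:09

A, merged: 05:22-10:49, 14:46-15:09, 17:00-17:59.
B, merged: 06:33-09:46, 13:18-14:37, 15:10-18:41.
05:22-10:49 \ B = 05:22-06:33, 09:46-10:49.
14:46-15:09: nothing removed.
17:00-17:59: entirely removed.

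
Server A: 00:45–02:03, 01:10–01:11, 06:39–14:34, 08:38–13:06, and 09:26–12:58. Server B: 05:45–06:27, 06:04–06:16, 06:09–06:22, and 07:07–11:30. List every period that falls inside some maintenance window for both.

A, merged: 00:45-02:03, 06:39-14:34.
B, merged: 05:45-06:27, 07:07-11:30.
00:45-02:03 falls entirely outside B.
06:39-14:34 overlaps B on 07:07-11:30.

07:07-11:30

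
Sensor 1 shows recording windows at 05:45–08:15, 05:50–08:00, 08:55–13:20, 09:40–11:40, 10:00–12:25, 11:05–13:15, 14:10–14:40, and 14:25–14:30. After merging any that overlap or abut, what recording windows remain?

05:45–08:15, 08:55–13:20, 14:10–14:40

05:50–08:00 overlaps/touches 05:45–08:15 → extend to 05:45–08:15.
08:55–13:20 is disjoint → start new block.
09:40–11:40 overlaps/touches 08:55–13:20 → extend to 08:55–13:20.
10:00–12:25 overlaps/touches 08:55–13:20 → extend to 08:55–13:20.
11:05–13:15 overlaps/touches 08:55–13:20 → extend to 08:55–13:20.
14:10–14:40 is disjoint → start new block.
14:25–14:30 overlaps/touches 14:10–14:40 → extend to 14:10–14:40.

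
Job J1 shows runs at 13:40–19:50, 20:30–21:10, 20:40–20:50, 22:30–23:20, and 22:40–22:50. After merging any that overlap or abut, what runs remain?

20:30–21:10 is disjoint → start new block.
20:40–20:50 overlaps/touches 20:30–21:10 → extend to 20:30–21:10.
22:30–23:20 is disjoint → start new block.
22:40–22:50 overlaps/touches 22:30–23:20 → extend to 22:30–23:20.

13:40–19:50, 20:30–21:10, 22:30–23:20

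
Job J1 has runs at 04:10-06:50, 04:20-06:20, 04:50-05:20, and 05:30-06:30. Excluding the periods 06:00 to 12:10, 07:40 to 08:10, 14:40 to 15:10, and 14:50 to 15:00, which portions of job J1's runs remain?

Merge the first list: 04:10–06:50.
Merge the second list: 06:00–12:10, 14:40–15:10.
04:10–06:50 with B removed leaves 04:10–06:00.

04:10–06:00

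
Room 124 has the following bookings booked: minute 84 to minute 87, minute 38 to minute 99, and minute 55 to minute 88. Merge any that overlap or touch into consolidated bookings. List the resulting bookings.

Sort by start: minute 38 to minute 99, minute 55 to minute 88, minute 84 to minute 87.
minute 55 to minute 88 overlaps/touches minute 38 to minute 99 → extend to minute 38 to minute 99.
minute 84 to minute 87 overlaps/touches minute 38 to minute 99 → extend to minute 38 to minute 99.

minute 38 to minute 99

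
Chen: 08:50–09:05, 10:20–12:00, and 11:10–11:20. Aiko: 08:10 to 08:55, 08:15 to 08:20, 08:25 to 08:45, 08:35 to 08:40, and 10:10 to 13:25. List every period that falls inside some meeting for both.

08:50–08:55, 10:20–12:00

Merge the first list: 08:50–09:05, 10:20–12:00.
Merge the second list: 08:10–08:55, 10:10–13:25.
08:50–09:05 overlaps B on 08:50–08:55.
10:20–12:00 overlaps B on 10:20–12:00.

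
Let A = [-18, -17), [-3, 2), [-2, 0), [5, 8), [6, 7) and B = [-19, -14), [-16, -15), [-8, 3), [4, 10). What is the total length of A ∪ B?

First set merges to [-18, -17), [-3, 2), [5, 8).
Second set merges to [-19, -14), [-8, 3), [4, 10).
A ∪ B = [-19, -14), [-8, 3), [4, 10).
Total: 5 + 11 + 6 = 22.

22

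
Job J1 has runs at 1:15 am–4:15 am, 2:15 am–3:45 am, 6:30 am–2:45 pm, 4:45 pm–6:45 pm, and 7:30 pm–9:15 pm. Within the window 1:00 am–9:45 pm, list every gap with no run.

1:00 am-1:15 am, 4:15 am-6:30 am, 2:45 pm-4:45 pm, 6:45 pm-7:30 pm, 9:15 pm-9:45 pm

The merged coverage is 1:15 am-4:15 am, 6:30 am-2:45 pm, 4:45 pm-6:45 pm, 7:30 pm-9:15 pm.
Complement within 1:00 am-9:45 pm: 1:00 am-1:15 am, 4:15 am-6:30 am, 2:45 pm-4:45 pm, 6:45 pm-7:30 pm, 9:15 pm-9:45 pm.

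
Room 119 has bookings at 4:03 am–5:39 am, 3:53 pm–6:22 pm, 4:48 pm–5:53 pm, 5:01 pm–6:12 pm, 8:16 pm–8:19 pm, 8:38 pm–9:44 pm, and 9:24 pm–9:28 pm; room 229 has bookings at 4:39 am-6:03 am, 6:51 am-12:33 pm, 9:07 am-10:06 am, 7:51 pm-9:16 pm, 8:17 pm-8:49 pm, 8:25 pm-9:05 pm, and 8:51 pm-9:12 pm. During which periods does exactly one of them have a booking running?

Merge the first list: 4:03 am–5:39 am, 3:53 pm–6:22 pm, 8:16 pm–8:19 pm, 8:38 pm–9:44 pm.
Merge the second list: 4:39 am–6:03 am, 6:51 am–12:33 pm, 7:51 pm–9:16 pm.
A \ B = 4:03 am–4:39 am, 3:53 pm–6:22 pm, 9:16 pm–9:44 pm.
B \ A = 5:39 am–6:03 am, 6:51 am–12:33 pm, 7:51 pm–8:16 pm, 8:19 pm–8:38 pm.
Union of the two gives the symmetric difference.

4:03 am–4:39 am, 5:39 am–6:03 am, 6:51 am–12:33 pm, 3:53 pm–6:22 pm, 7:51 pm–8:16 pm, 8:19 pm–8:38 pm, 9:16 pm–9:44 pm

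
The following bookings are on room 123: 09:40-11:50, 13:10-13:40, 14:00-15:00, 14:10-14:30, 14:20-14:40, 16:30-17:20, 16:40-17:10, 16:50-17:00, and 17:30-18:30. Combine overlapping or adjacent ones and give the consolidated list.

09:40–11:50, 13:10–13:40, 14:00–15:00, 16:30–17:20, 17:30–18:30

13:10–13:40 is disjoint → start new block.
14:00–15:00 is disjoint → start new block.
14:10–14:30 overlaps/touches 14:00–15:00 → extend to 14:00–15:00.
14:20–14:40 overlaps/touches 14:00–15:00 → extend to 14:00–15:00.
16:30–17:20 is disjoint → start new block.
16:40–17:10 overlaps/touches 16:30–17:20 → extend to 16:30–17:20.
16:50–17:00 overlaps/touches 16:30–17:20 → extend to 16:30–17:20.
17:30–18:30 is disjoint → start new block.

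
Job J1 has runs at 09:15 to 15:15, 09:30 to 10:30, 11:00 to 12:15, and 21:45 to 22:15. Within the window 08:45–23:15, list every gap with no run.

08:45–09:15, 15:15–21:45, 22:15–23:15

After merging, the occupied span is 09:15–15:15, 21:45–22:15.
Complement within 08:45–23:15: 08:45–09:15, 15:15–21:45, 22:15–23:15.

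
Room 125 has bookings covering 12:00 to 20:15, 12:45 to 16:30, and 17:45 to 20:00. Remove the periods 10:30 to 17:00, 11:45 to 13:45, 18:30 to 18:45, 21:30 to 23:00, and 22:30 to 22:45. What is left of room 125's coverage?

17:00–18:30, 18:45–20:15

First set merges to 12:00–20:15.
Second set merges to 10:30–17:00, 18:30–18:45, 21:30–23:00.
12:00–20:15 with B removed leaves 17:00–18:30, 18:45–20:15.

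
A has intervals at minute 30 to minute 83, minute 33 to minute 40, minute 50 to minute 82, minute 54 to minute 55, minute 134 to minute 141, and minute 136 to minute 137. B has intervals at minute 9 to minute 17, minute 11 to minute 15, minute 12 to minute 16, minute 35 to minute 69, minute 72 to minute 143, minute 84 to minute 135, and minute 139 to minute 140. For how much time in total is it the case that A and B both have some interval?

A, merged: minute 30 to minute 83, minute 134 to minute 141.
B, merged: minute 9 to minute 17, minute 35 to minute 69, minute 72 to minute 143.
A ∩ B = minute 35 to minute 69, minute 72 to minute 83, minute 134 to minute 141.
Total: 34 minutes + 11 minutes + 7 minutes = 52 minutes.

52 minutes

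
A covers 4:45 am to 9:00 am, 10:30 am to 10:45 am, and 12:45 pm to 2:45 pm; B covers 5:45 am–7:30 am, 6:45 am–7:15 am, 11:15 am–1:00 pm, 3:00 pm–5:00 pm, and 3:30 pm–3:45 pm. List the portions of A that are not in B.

4:45 am-5:45 am, 7:30 am-9:00 am, 10:30 am-10:45 am, 1:00 pm-2:45 pm

B, merged: 5:45 am-7:30 am, 11:15 am-1:00 pm, 3:00 pm-5:00 pm.
4:45 am-9:00 am \ B = 4:45 am-5:45 am, 7:30 am-9:00 am.
10:30 am-10:45 am: nothing removed.
12:45 pm-2:45 pm \ B = 1:00 pm-2:45 pm.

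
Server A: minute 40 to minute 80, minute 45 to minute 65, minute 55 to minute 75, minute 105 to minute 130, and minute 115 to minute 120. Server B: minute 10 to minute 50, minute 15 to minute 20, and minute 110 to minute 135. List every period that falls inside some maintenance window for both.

Merge the first list: minute 40 to minute 80, minute 105 to minute 130.
Merge the second list: minute 10 to minute 50, minute 110 to minute 135.
minute 40 to minute 80 ∩ B → minute 40 to minute 50.
minute 105 to minute 130 ∩ B → minute 110 to minute 130.

minute 40 to minute 50, minute 110 to minute 130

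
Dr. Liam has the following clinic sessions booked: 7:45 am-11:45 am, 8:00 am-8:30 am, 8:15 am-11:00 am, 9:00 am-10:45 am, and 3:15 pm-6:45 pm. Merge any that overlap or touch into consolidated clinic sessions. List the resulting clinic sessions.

8:00 am–8:30 am overlaps/touches 7:45 am–11:45 am → extend to 7:45 am–11:45 am.
8:15 am–11:00 am overlaps/touches 7:45 am–11:45 am → extend to 7:45 am–11:45 am.
9:00 am–10:45 am overlaps/touches 7:45 am–11:45 am → extend to 7:45 am–11:45 am.
3:15 pm–6:45 pm is disjoint → start new block.

7:45 am–11:45 am, 3:15 pm–6:45 pm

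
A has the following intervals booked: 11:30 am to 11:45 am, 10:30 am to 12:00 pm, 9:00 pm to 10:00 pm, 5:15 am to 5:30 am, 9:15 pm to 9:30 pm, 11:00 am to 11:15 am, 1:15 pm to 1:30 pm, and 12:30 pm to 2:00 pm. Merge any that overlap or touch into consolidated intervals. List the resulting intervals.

Sort by start: 5:15 am-5:30 am, 10:30 am-12:00 pm, 11:00 am-11:15 am, 11:30 am-11:45 am, 12:30 pm-2:00 pm, 1:15 pm-1:30 pm, 9:00 pm-10:00 pm, 9:15 pm-9:30 pm.
10:30 am-12:00 pm is disjoint → start new block.
11:00 am-11:15 am overlaps/touches 10:30 am-12:00 pm → extend to 10:30 am-12:00 pm.
11:30 am-11:45 am overlaps/touches 10:30 am-12:00 pm → extend to 10:30 am-12:00 pm.
12:30 pm-2:00 pm is disjoint → start new block.
1:15 pm-1:30 pm overlaps/touches 12:30 pm-2:00 pm → extend to 12:30 pm-2:00 pm.
9:00 pm-10:00 pm is disjoint → start new block.
9:15 pm-9:30 pm overlaps/touches 9:00 pm-10:00 pm → extend to 9:00 pm-10:00 pm.

5:15 am-5:30 am, 10:30 am-12:00 pm, 12:30 pm-2:00 pm, 9:00 pm-10:00 pm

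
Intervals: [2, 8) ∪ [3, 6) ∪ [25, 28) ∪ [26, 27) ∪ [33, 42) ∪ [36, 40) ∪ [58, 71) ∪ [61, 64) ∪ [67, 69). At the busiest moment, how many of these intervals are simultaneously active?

Walk the sorted start/end points keeping a running depth.
The depth first hits 2 at 3.

2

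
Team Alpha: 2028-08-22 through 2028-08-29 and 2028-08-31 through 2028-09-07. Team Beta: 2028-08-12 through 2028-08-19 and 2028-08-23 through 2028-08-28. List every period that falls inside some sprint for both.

2028-08-22 through 2028-08-29 ∩ B → 2028-08-23 through 2028-08-28.
2028-08-31 through 2028-09-07 meets no B interval.

2028-08-23 through 2028-08-28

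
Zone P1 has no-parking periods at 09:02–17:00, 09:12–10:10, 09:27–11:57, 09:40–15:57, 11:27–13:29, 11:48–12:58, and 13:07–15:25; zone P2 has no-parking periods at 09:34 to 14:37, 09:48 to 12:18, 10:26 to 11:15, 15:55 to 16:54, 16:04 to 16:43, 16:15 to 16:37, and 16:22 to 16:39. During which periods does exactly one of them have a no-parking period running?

09:02-09:34, 14:37-15:55, 16:54-17:00

Merge the first list: 09:02-17:00.
Merge the second list: 09:34-14:37, 15:55-16:54.
A but not B: 09:02-09:34, 14:37-15:55, 16:54-17:00.
B but not A: none.
Combining gives A △ B.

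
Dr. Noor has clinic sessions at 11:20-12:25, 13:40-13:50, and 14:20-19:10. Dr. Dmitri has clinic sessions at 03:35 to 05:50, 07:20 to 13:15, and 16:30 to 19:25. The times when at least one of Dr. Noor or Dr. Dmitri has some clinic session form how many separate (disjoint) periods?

A ∪ B = 03:35-05:50, 07:20-13:15, 13:40-13:50, 14:20-19:25.
That is 4 disjoint pieces.

4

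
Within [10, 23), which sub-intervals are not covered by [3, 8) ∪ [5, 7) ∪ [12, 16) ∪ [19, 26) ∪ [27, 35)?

[10, 12) ∪ [16, 19)

Covered (merged): [3, 8), [12, 16), [19, 26), [27, 35).
Complement within [10, 23): [10, 12), [16, 19).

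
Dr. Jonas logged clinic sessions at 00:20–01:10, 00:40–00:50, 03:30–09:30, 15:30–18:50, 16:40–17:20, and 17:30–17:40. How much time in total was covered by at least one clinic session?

Merged: 00:20–01:10, 03:30–09:30, 15:30–18:50.
Lengths: 50 min + 6 h + 3 h 20 min = 10 h 10 min.

10 h 10 min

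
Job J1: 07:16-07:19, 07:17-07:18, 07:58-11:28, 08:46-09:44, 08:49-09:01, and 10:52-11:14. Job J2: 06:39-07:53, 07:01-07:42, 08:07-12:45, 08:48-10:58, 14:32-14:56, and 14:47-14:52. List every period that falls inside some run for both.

Merge the first list: 07:16–07:19, 07:58–11:28.
Merge the second list: 06:39–07:53, 08:07–12:45, 14:32–14:56.
07:16–07:19 overlaps B on 07:16–07:19.
07:58–11:28 overlaps B on 08:07–11:28.

07:16–07:19, 08:07–11:28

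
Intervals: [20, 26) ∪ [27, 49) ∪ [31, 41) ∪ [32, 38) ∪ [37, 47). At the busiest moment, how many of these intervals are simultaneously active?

At 37, 4 of the intervals are simultaneously active.
No point has more.

4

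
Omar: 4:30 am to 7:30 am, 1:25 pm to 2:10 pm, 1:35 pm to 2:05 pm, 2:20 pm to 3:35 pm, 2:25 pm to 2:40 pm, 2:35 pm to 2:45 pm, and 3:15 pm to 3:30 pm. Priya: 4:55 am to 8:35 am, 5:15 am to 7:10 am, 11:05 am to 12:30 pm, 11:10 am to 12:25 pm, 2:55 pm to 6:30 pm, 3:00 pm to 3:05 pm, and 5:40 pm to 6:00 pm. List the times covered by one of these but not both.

4:30 am-4:55 am, 7:30 am-8:35 am, 11:05 am-12:30 pm, 1:25 pm-2:10 pm, 2:20 pm-2:55 pm, 3:35 pm-6:30 pm

Merge the first list: 4:30 am-7:30 am, 1:25 pm-2:10 pm, 2:20 pm-3:35 pm.
Merge the second list: 4:55 am-8:35 am, 11:05 am-12:30 pm, 2:55 pm-6:30 pm.
A \ B = 4:30 am-4:55 am, 1:25 pm-2:10 pm, 2:20 pm-2:55 pm.
B \ A = 7:30 am-8:35 am, 11:05 am-12:30 pm, 3:35 pm-6:30 pm.
Union of the two gives the symmetric difference.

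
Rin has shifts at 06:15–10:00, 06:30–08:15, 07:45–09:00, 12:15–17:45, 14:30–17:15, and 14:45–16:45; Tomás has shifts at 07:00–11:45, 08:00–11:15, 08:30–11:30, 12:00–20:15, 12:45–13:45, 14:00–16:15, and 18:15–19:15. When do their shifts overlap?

A, merged: 06:15–10:00, 12:15–17:45.
B, merged: 07:00–11:45, 12:00–20:15.
06:15–10:00 meets the second set on 07:00–10:00.
12:15–17:45 meets the second set on 12:15–17:45.

07:00–10:00, 12:15–17:45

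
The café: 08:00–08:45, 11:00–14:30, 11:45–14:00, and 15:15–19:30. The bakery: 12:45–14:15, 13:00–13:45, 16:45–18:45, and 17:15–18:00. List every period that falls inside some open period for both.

Merge the first list: 08:00–08:45, 11:00–14:30, 15:15–19:30.
Merge the second list: 12:45–14:15, 16:45–18:45.
08:00–08:45 falls entirely outside B.
11:00–14:30 overlaps B on 12:45–14:15.
15:15–19:30 overlaps B on 16:45–18:45.

12:45–14:15, 16:45–18:45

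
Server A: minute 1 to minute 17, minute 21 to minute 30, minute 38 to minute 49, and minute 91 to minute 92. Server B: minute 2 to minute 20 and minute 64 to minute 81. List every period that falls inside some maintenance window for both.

minute 1 to minute 17 overlaps B on minute 2 to minute 17.
minute 21 to minute 30 falls entirely outside B.
minute 38 to minute 49 falls entirely outside B.
minute 91 to minute 92 falls entirely outside B.

minute 2 to minute 17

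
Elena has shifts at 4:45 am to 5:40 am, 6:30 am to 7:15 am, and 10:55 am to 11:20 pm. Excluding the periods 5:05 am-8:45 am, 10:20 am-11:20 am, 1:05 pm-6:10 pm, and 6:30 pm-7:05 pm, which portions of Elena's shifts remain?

4:45 am-5:05 am, 11:20 am-1:05 pm, 6:10 pm-6:30 pm, 7:05 pm-11:20 pm

4:45 am-5:40 am with B removed leaves 4:45 am-5:05 am.
6:30 am-7:15 am lies entirely inside B → drops out.
10:55 am-11:20 pm with B removed leaves 11:20 am-1:05 pm, 6:10 pm-6:30 pm, 7:05 pm-11:20 pm.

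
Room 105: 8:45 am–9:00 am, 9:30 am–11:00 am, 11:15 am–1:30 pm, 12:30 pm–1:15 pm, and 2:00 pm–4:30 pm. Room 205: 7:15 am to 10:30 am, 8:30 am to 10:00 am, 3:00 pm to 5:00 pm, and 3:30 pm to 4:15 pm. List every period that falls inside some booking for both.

Merge the first list: 8:45 am–9:00 am, 9:30 am–11:00 am, 11:15 am–1:30 pm, 2:00 pm–4:30 pm.
Merge the second list: 7:15 am–10:30 am, 3:00 pm–5:00 pm.
8:45 am–9:00 am overlaps B on 8:45 am–9:00 am.
9:30 am–11:00 am overlaps B on 9:30 am–10:30 am.
11:15 am–1:30 pm falls entirely outside B.
2:00 pm–4:30 pm overlaps B on 3:00 pm–4:30 pm.

8:45 am–9:00 am, 9:30 am–10:30 am, 3:00 pm–4:30 pm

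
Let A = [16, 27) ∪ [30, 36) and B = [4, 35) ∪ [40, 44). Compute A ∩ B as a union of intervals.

[16, 27) ∪ [30, 35)

[16, 27) meets the second set on [16, 27).
[30, 36) meets the second set on [30, 35).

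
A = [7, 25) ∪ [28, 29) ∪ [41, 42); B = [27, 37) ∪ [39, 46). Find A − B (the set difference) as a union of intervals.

[7, 25)

[7, 25) is untouched.
[28, 29) lies entirely inside B → drops out.
[41, 42) lies entirely inside B → drops out.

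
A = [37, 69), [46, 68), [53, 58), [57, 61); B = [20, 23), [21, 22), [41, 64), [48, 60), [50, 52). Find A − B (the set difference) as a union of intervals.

First set merges to [37, 69).
Second set merges to [20, 23), [41, 64).
[37, 69) with B removed leaves [37, 41), [64, 69).

[37, 41) ∪ [64, 69)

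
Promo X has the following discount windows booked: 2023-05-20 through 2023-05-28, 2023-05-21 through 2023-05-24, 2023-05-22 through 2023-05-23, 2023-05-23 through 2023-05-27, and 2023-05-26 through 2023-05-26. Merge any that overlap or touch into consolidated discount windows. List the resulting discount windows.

2023-05-21 through 2023-05-24 overlaps/touches 2023-05-20 through 2023-05-28 → extend to 2023-05-20 through 2023-05-28.
2023-05-22 through 2023-05-23 overlaps/touches 2023-05-20 through 2023-05-28 → extend to 2023-05-20 through 2023-05-28.
2023-05-23 through 2023-05-27 overlaps/touches 2023-05-20 through 2023-05-28 → extend to 2023-05-20 through 2023-05-28.
2023-05-26 through 2023-05-26 overlaps/touches 2023-05-20 through 2023-05-28 → extend to 2023-05-20 through 2023-05-28.

2023-05-20 through 2023-05-28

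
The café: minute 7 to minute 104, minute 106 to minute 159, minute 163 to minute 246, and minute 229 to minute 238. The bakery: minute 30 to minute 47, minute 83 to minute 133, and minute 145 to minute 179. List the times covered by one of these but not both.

minute 7 to minute 30, minute 47 to minute 83, minute 104 to minute 106, minute 133 to minute 145, minute 159 to minute 163, minute 179 to minute 246

First set merges to minute 7 to minute 104, minute 106 to minute 159, minute 163 to minute 246.
A \ B = minute 7 to minute 30, minute 47 to minute 83, minute 133 to minute 145, minute 179 to minute 246.
B \ A = minute 104 to minute 106, minute 159 to minute 163.
Union of the two gives the symmetric difference.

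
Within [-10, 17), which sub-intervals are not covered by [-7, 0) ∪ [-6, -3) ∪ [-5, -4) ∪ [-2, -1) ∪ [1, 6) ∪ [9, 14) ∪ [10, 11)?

After merging, the occupied span is [-7, 0), [1, 6), [9, 14).
Gaps within [-10, 17): [-10, -7), [0, 1), [6, 9), [14, 17).

[-10, -7) ∪ [0, 1) ∪ [6, 9) ∪ [14, 17)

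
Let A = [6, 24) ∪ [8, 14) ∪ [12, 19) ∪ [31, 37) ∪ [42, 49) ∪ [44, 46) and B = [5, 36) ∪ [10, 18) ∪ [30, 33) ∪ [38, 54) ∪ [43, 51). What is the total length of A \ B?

1

First set merges to [6, 24), [31, 37), [42, 49).
Second set merges to [5, 36), [38, 54).
A \ B = [36, 37).
Total: 1.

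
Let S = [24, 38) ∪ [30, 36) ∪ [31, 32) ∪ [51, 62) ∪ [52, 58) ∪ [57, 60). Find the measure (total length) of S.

25

Merged: [24, 38), [51, 62).
Lengths: 14 + 11 = 25.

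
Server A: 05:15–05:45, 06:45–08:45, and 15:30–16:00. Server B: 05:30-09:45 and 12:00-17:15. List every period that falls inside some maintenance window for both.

05:15–05:45 overlaps B on 05:30–05:45.
06:45–08:45 overlaps B on 06:45–08:45.
15:30–16:00 overlaps B on 15:30–16:00.

05:30–05:45, 06:45–08:45, 15:30–16:00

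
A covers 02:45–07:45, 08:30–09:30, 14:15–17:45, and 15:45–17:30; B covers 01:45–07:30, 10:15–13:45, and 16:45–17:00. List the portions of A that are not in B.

First set merges to 02:45–07:45, 08:30–09:30, 14:15–17:45.
02:45–07:45 with B removed leaves 07:30–07:45.
08:30–09:30 is untouched.
14:15–17:45 with B removed leaves 14:15–16:45, 17:00–17:45.

07:30–07:45, 08:30–09:30, 14:15–16:45, 17:00–17:45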